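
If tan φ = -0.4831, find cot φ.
cot φ = 1/tan φ = -2.07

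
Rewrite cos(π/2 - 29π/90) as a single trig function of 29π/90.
cos(π/2 - 29π/90) = sin(29π/90)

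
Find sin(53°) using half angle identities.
sin(53°) = √((1 - cos 106°)/2) = 0.7986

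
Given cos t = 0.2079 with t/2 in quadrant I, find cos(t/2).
cos(t/2) = ±√((1 + cos t)/2); positive since t/2 ∈ QI, so cos(t/2) = 0.7771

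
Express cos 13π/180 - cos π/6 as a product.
cos 13π/180 - cos π/6 = -2 sin(43π/360) sin(-17π/360)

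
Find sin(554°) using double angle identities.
sin(554°) = 2 sin 277° cos 277° = -0.2419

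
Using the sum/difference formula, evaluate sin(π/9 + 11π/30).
sin(π/9 + 11π/30) = sin π/9 cos 11π/30 + cos π/9 sin 11π/30 = 0.9976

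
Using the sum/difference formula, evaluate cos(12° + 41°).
cos(12° + 41°) = cos 12° cos 41° - sin 12° sin 41° = 0.6018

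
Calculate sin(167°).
sin(167°) = 0.225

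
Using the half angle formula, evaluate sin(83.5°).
sin(83.5°) = √((1 - cos 167°)/2) = 0.9936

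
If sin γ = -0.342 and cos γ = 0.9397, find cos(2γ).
cos(2γ) = cos²γ - sin²γ = 0.7661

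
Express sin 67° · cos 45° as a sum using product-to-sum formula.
sin 67° cos 45° = (1/2)[sin(67°+45°) + sin(67°-45°)]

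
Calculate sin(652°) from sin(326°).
sin(652°) = 2 sin 326° cos 326° = -0.9272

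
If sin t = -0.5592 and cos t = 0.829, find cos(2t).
cos(2t) = cos²t - sin²t = 0.3745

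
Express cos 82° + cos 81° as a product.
cos 82° + cos 81° = 2 cos(81.5°) cos(0.5°)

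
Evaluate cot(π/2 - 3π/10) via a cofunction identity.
cot(π/2 - 3π/10) = tan(3π/10) = 1.376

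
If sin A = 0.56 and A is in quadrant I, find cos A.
cos A = 0.8285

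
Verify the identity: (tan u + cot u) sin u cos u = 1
LHS = (sin u/cos u + cos u/sin u) sin u cos u = ((sin²u + cos²u)/(sin u cos u)) · sin u cos u = sin²u + cos²u = 1 = RHS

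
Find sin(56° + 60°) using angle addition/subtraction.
sin(56° + 60°) = sin 56° cos 60° + cos 56° sin 60° = 0.8988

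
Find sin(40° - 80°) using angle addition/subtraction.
sin(40° - 80°) = sin 40° cos 80° - cos 40° sin 80° = -0.6428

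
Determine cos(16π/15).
cos(16π/15) = -0.9781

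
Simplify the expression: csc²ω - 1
csc²ω - 1 = cot²ω (using Pythagorean identity)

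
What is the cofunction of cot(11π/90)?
cot(11π/90) = tan(π/2 - 11π/90) = tan(17π/45)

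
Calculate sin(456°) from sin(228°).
sin(456°) = 2 sin 228° cos 228° = 0.9945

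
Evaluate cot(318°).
cot(318°) = -1.111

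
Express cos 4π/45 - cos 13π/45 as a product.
cos 4π/45 - cos 13π/45 = -2 sin(17π/90) sin(-π/10)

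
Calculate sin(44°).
sin(44°) = 0.6947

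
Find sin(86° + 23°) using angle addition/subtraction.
sin(86° + 23°) = sin 86° cos 23° + cos 86° sin 23° = 0.9455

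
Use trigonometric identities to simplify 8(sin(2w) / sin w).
8(sin(2w) / sin w) = 8(2 cos w) (using Double angle)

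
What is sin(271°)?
sin(271°) = -0.9998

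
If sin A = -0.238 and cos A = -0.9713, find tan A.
tan A = sin A / cos A = 0.245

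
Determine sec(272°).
sec(272°) = 28.65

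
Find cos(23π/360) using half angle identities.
cos(23π/360) = √((1 + cos 23π/180)/2) = 0.9799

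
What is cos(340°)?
cos(340°) = 0.9397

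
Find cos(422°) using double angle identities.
cos(422°) = cos²211° - sin²211° = 0.4695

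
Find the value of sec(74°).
sec(74°) = 3.628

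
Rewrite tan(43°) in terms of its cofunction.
tan(43°) = cot(90° - 43°) = cot(47°)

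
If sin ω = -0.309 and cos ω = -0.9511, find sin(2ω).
sin(2ω) = 2 sin ω cos ω = 0.5878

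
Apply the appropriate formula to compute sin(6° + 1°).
sin(6° + 1°) = sin 6° cos 1° + cos 6° sin 1° = 0.1219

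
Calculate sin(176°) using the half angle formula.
sin(176°) = √((1 - cos 352°)/2) = 0.06976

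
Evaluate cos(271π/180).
cos(271π/180) = 0.01745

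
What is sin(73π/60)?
sin(73π/60) = -0.6293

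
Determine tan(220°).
tan(220°) = 0.8391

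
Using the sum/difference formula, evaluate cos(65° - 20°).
cos(65° - 20°) = cos 65° cos 20° + sin 65° sin 20° = √2/2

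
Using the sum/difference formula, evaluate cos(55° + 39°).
cos(55° + 39°) = cos 55° cos 39° - sin 55° sin 39° = -0.06976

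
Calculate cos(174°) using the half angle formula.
cos(174°) = -√((1 + cos 348°)/2) = -0.9945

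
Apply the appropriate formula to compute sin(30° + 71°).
sin(30° + 71°) = sin 30° cos 71° + cos 30° sin 71° = 0.9816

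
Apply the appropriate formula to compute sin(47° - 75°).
sin(47° - 75°) = sin 47° cos 75° - cos 47° sin 75° = -0.4695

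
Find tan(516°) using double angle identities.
tan(516°) = 2 tan 258° / (1 - tan²258°) = -0.4452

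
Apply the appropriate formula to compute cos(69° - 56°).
cos(69° - 56°) = cos 69° cos 56° + sin 69° sin 56° = 0.9744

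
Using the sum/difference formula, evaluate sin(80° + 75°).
sin(80° + 75°) = sin 80° cos 75° + cos 80° sin 75° = 0.4226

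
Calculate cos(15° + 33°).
cos(15° + 33°) = cos 15° cos 33° - sin 15° sin 33° = 0.6691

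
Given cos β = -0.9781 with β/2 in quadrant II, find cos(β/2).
cos(β/2) = ±√((1 + cos β)/2); negative since β/2 ∈ QII, so cos(β/2) = -0.1046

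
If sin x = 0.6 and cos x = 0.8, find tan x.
tan x = sin x / cos x = 0.75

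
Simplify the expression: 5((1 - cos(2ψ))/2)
5((1 - cos(2ψ))/2) = 5(sin²ψ) (using Power reduction)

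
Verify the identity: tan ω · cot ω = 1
LHS = (sin ω/cos ω) · (cos ω/sin ω) = 1 = RHS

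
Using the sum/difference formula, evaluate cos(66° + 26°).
cos(66° + 26°) = cos 66° cos 26° - sin 66° sin 26° = -0.0349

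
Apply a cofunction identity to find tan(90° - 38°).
tan(90° - 38°) = cot(38°) = 1.28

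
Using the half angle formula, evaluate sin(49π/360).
sin(49π/360) = √((1 - cos 49π/180)/2) = 0.4147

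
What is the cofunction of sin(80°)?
sin(80°) = cos(90° - 80°) = cos(10°)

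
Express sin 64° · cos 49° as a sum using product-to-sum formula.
sin 64° cos 49° = (1/2)[sin(64°+49°) + sin(64°-49°)]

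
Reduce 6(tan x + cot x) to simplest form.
6(tan x + cot x) = 6(sec x csc x) (using Quotient identities)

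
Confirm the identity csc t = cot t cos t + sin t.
RHS = cos²t/sin t + sin t = (cos²t + sin²t)/sin t = 1/sin t = csc t = LHS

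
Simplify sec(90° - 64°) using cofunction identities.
sec(90° - 64°) = csc(64°)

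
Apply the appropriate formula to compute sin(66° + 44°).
sin(66° + 44°) = sin 66° cos 44° + cos 66° sin 44° = 0.9397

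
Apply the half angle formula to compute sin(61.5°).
sin(61.5°) = √((1 - cos 123°)/2) = 0.8788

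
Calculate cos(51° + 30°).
cos(51° + 30°) = cos 51° cos 30° - sin 51° sin 30° = 0.1564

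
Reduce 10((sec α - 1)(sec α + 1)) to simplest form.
10((sec α - 1)(sec α + 1)) = 10(tan²α) (using Diff. of squares)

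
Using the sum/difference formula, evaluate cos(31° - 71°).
cos(31° - 71°) = cos 31° cos 71° + sin 31° sin 71° = 0.766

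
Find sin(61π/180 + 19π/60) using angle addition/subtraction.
sin(61π/180 + 19π/60) = sin 61π/180 cos 19π/60 + cos 61π/180 sin 19π/60 = 0.8829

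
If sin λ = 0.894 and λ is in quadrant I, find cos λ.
cos λ = 0.4481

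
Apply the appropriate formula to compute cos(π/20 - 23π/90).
cos(π/20 - 23π/90) = cos π/20 cos 23π/90 + sin π/20 sin 23π/90 = 0.7986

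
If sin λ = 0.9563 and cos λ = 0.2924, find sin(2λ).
sin(2λ) = 2 sin λ cos λ = 0.5592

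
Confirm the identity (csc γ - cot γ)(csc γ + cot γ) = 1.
LHS = csc²γ - cot²γ = (1 + cot²γ) - cot²γ = 1 = RHS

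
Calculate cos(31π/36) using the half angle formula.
cos(31π/36) = -√((1 + cos 31π/18)/2) = -0.9063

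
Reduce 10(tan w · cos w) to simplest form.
10(tan w · cos w) = 10(sin w) (using Quotient identity)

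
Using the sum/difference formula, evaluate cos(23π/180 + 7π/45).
cos(23π/180 + 7π/45) = cos 23π/180 cos 7π/45 - sin 23π/180 sin 7π/45 = 0.6293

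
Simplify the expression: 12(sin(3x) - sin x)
12(sin(3x) - sin x) = 12(2 cos(2x) sin x) (using Sum-to-product)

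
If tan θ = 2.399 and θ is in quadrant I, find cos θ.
cos θ = 0.3848 (using tan²θ + 1 = sec²θ)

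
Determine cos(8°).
cos(8°) = 0.9903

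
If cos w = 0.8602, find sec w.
sec w = 1/cos w = 1.163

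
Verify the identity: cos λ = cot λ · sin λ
RHS = (cos λ/sin λ) · sin λ = cos λ = LHS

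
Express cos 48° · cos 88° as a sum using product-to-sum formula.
cos 48° cos 88° = (1/2)[cos(48°-88°) + cos(48°+88°)]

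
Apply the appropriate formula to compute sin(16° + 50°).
sin(16° + 50°) = sin 16° cos 50° + cos 16° sin 50° = 0.9135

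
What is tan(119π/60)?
tan(119π/60) = -0.05241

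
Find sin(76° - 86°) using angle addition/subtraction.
sin(76° - 86°) = sin 76° cos 86° - cos 76° sin 86° = -0.1736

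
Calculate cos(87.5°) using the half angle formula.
cos(87.5°) = √((1 + cos 175°)/2) = 0.04362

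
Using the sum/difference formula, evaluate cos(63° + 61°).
cos(63° + 61°) = cos 63° cos 61° - sin 63° sin 61° = -0.5592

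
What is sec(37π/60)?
sec(37π/60) = -2.79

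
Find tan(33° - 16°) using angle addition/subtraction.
tan(33° - 16°) = (tan 33° - tan 16°)/(1 + tan 33° tan 16°) = 0.3057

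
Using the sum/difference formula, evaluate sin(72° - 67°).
sin(72° - 67°) = sin 72° cos 67° - cos 72° sin 67° = 0.08716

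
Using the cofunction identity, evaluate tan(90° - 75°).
tan(90° - 75°) = cot(75°) = 2-√3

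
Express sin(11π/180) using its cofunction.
sin(11π/180) = cos(π/2 - 11π/180) = cos(79π/180)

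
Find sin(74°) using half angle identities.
sin(74°) = √((1 - cos 148°)/2) = 0.9613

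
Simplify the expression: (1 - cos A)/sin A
(1 - cos A)/sin A = tan(A/2) (using Half angle)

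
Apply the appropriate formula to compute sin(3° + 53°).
sin(3° + 53°) = sin 3° cos 53° + cos 3° sin 53° = 0.829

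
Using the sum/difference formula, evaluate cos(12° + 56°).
cos(12° + 56°) = cos 12° cos 56° - sin 12° sin 56° = 0.3746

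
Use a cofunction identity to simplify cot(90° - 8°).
cot(90° - 8°) = tan(8°)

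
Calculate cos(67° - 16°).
cos(67° - 16°) = cos 67° cos 16° + sin 67° sin 16° = 0.6293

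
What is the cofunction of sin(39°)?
sin(39°) = cos(90° - 39°) = cos(51°)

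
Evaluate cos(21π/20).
cos(21π/20) = -0.9877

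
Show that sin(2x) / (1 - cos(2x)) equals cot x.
LHS = 2 sin x cos x / (2sin²x) = cos x/sin x = cot x = RHS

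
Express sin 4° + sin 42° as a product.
sin 4° + sin 42° = 2 sin(23°) cos(-19°)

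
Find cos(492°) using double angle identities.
cos(492°) = cos²246° - sin²246° = -0.6691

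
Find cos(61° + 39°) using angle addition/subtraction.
cos(61° + 39°) = cos 61° cos 39° - sin 61° sin 39° = -0.1736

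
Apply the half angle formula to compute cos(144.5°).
cos(144.5°) = -√((1 + cos 289°)/2) = -0.8141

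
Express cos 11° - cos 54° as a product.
cos 11° - cos 54° = -2 sin(32.5°) sin(-21.5°)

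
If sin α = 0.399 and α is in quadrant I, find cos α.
cos α = 0.917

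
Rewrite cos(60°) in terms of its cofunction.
cos(60°) = sin(90° - 60°) = sin(30°)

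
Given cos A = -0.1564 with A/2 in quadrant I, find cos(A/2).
cos(A/2) = ±√((1 + cos A)/2); positive since A/2 ∈ QI, so cos(A/2) = 0.6495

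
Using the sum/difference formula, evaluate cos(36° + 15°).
cos(36° + 15°) = cos 36° cos 15° - sin 36° sin 15° = 0.6293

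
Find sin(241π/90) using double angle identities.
sin(241π/90) = 2 sin 241π/180 cos 241π/180 = 0.848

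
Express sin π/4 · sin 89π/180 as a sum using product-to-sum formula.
sin π/4 sin 89π/180 = (1/2)[cos(π/4-89π/180) - cos(π/4+89π/180)]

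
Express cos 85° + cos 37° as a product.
cos 85° + cos 37° = 2 cos(61°) cos(24°)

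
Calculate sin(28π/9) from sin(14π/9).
sin(28π/9) = 2 sin 14π/9 cos 14π/9 = -0.342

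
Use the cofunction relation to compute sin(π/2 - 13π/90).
sin(π/2 - 13π/90) = cos(13π/90) = 0.8988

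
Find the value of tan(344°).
tan(344°) = -0.2867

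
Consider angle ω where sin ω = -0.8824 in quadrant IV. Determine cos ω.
cos ω = √(1 - sin²ω) = 0.4705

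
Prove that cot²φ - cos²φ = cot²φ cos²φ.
LHS = cos²φ/sin²φ - cos²φ = cos²φ(1/sin²φ - 1) = cos²φ · (1 - sin²φ)/sin²φ = cos²φ · cos²φ/sin²φ = cos²φ · cot²φ = RHS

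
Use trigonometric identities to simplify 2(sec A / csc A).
2(sec A / csc A) = 2(tan A) (using Reciprocal identities)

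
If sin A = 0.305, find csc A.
csc A = 1/sin A = 3.279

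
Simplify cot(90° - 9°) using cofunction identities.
cot(90° - 9°) = tan(9°)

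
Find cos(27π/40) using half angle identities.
cos(27π/40) = -√((1 + cos 27π/20)/2) = -0.5225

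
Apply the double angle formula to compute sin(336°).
sin(336°) = 2 sin 168° cos 168° = -0.4067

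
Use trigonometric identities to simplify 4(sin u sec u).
4(sin u sec u) = 4(tan u) (using Reciprocal + quotient)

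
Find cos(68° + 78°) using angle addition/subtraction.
cos(68° + 78°) = cos 68° cos 78° - sin 68° sin 78° = -0.829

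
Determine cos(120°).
cos(120°) = -1/2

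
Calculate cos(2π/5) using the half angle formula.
cos(2π/5) = √((1 + cos 4π/5)/2) = 0.309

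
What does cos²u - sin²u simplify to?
cos²u - sin²u = cos(2u) (using Double angle)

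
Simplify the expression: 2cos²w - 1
2cos²w - 1 = cos(2w) (using Double angle)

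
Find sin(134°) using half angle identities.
sin(134°) = √((1 - cos 268°)/2) = 0.7193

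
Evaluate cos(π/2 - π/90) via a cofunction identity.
cos(π/2 - π/90) = sin(π/90) = 0.0349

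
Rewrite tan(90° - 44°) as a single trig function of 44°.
tan(90° - 44°) = cot(44°)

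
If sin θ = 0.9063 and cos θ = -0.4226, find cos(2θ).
cos(2θ) = cos²θ - sin²θ = -0.6428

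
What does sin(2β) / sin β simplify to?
sin(2β) / sin β = 2 cos β (using Double angle)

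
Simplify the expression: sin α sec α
sin α sec α = tan α (using Reciprocal + quotient)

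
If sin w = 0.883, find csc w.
csc w = 1/sin w = 1.133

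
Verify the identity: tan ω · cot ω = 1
LHS = (sin ω/cos ω) · (cos ω/sin ω) = 1 = RHS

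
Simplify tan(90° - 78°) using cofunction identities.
tan(90° - 78°) = cot(78°)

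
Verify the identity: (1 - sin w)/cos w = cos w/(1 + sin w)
LHS = (1 - sin w)(1 + sin w) / (cos w(1 + sin w)) = (1 - sin²w) / (cos w(1 + sin w)) = cos²w / (cos w(1 + sin w)) = cos w/(1 + sin w) = RHS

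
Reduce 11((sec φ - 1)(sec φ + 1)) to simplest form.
11((sec φ - 1)(sec φ + 1)) = 11(tan²φ) (using Diff. of squares)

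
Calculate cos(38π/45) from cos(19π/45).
cos(38π/45) = cos²19π/45 - sin²19π/45 = -0.8829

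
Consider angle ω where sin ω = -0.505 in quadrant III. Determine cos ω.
cos ω = ±√(1 - sin²ω) = -0.8631 (negative in QIII)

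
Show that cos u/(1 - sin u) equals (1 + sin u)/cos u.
RHS = (1 + sin u)(1 - sin u) / (cos u(1 - sin u)) = (1 - sin²u) / (cos u(1 - sin u)) = cos²u / (cos u(1 - sin u)) = cos u/(1 - sin u) = LHS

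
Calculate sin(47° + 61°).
sin(47° + 61°) = sin 47° cos 61° + cos 47° sin 61° = 0.9511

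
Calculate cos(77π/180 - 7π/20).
cos(77π/180 - 7π/20) = cos 77π/180 cos 7π/20 + sin 77π/180 sin 7π/20 = 0.9703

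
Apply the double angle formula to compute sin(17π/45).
sin(17π/45) = 2 sin 17π/90 cos 17π/90 = 0.9272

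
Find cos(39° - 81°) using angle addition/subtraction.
cos(39° - 81°) = cos 39° cos 81° + sin 39° sin 81° = 0.7431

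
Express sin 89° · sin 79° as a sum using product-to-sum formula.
sin 89° sin 79° = (1/2)[cos(89°-79°) - cos(89°+79°)]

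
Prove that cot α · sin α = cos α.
LHS = (cos α/sin α) · sin α = cos α = RHS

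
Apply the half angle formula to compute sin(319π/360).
sin(319π/360) = √((1 - cos 319π/180)/2) = 0.3502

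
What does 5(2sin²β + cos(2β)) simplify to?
5(2sin²β + cos(2β)) = 5 (using Double angle)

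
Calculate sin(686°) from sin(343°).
sin(686°) = 2 sin 343° cos 343° = -0.5592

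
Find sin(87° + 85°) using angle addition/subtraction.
sin(87° + 85°) = sin 87° cos 85° + cos 87° sin 85° = 0.1392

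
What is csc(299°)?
csc(299°) = -1.143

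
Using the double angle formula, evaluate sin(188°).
sin(188°) = 2 sin 94° cos 94° = -0.1392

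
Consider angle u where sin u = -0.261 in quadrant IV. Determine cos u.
cos u = √(1 - sin²u) = 0.9653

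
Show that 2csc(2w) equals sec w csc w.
LHS = 2/sin(2w) = 2/(2 sin w cos w) = 1/(sin w cos w) = (1/cos w)(1/sin w) = sec w csc w = RHS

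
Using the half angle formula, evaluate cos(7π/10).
cos(7π/10) = -√((1 + cos 7π/5)/2) = -0.5878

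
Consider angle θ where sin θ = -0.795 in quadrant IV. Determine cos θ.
cos θ = √(1 - sin²θ) = 0.6066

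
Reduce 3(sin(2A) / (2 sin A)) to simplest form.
3(sin(2A) / (2 sin A)) = 3(cos A) (using Double angle)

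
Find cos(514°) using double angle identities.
cos(514°) = cos²257° - sin²257° = -0.8988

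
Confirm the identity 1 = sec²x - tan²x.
RHS = 1/cos²x - sin²x/cos²x = (1 - sin²x)/cos²x = cos²x/cos²x = 1 = LHS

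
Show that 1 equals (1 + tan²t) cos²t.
RHS = sec²t · cos²t = (1/cos²t) · cos²t = 1 = LHS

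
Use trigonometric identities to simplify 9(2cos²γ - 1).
9(2cos²γ - 1) = 9(cos(2γ)) (using Double angle)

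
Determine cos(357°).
cos(357°) = 0.9986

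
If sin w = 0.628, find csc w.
csc w = 1/sin w = 1.592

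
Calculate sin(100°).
sin(100°) = 0.9848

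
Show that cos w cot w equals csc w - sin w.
RHS = 1/sin w - sin w = (1 - sin²w)/sin w = cos²w/sin w = cos w · (cos w/sin w) = cos w cot w = LHS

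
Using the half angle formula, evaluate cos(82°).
cos(82°) = √((1 + cos 164°)/2) = 0.1392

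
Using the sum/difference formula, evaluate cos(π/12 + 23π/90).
cos(π/12 + 23π/90) = cos π/12 cos 23π/90 - sin π/12 sin 23π/90 = 0.4848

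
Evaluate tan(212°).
tan(212°) = 0.6249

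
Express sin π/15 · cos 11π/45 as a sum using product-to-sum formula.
sin π/15 cos 11π/45 = (1/2)[sin(π/15+11π/45) + sin(π/15-11π/45)]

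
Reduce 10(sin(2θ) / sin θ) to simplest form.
10(sin(2θ) / sin θ) = 10(2 cos θ) (using Double angle)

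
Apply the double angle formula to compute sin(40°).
sin(40°) = 2 sin 20° cos 20° = 0.6428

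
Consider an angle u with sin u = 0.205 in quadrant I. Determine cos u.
cos u = √(1 - sin²u) = 0.9788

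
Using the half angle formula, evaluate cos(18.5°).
cos(18.5°) = √((1 + cos 37°)/2) = 0.9483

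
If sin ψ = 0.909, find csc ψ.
csc ψ = 1/sin ψ = 1.1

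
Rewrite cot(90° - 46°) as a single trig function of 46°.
cot(90° - 46°) = tan(46°)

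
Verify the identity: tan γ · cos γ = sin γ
LHS = (sin γ/cos γ) · cos γ = sin γ = RHS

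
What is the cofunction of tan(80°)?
tan(80°) = cot(90° - 80°) = cot(10°)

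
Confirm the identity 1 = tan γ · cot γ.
RHS = (sin γ/cos γ) · (cos γ/sin γ) = 1 = LHS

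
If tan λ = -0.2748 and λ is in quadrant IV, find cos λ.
cos λ = 0.9643 (using tan²λ + 1 = sec²λ)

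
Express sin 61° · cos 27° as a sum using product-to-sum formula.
sin 61° cos 27° = (1/2)[sin(61°+27°) + sin(61°-27°)]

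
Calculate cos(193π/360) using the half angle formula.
cos(193π/360) = -√((1 + cos 193π/180)/2) = -0.1132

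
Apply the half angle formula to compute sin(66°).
sin(66°) = √((1 - cos 132°)/2) = 0.9135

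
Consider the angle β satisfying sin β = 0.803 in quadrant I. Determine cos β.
cos β = √(1 - sin²β) = 0.596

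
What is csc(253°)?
csc(253°) = -1.046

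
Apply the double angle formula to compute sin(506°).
sin(506°) = 2 sin 253° cos 253° = 0.5592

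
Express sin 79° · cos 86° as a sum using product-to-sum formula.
sin 79° cos 86° = (1/2)[sin(79°+86°) + sin(79°-86°)]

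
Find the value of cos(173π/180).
cos(173π/180) = -0.9925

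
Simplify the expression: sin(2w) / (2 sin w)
sin(2w) / (2 sin w) = cos w (using Double angle)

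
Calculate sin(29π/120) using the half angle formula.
sin(29π/120) = √((1 - cos 29π/60)/2) = 0.6884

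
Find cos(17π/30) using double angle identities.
cos(17π/30) = cos²17π/60 - sin²17π/60 = -0.2079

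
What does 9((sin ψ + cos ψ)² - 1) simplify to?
9((sin ψ + cos ψ)² - 1) = 9(sin(2ψ)) (using Pythagorean + double angle)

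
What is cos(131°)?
cos(131°) = -0.6561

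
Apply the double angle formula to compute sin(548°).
sin(548°) = 2 sin 274° cos 274° = -0.1392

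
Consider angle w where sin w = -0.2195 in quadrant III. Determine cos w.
cos w = ±√(1 - sin²w) = -0.9756 (negative in QIII)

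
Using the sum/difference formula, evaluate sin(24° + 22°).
sin(24° + 22°) = sin 24° cos 22° + cos 24° sin 22° = 0.7193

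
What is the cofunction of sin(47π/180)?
sin(47π/180) = cos(π/2 - 47π/180) = cos(43π/180)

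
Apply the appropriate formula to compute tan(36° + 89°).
tan(36° + 89°) = (tan 36° + tan 89°)/(1 - tan 36° tan 89°) = -1.428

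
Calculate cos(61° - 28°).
cos(61° - 28°) = cos 61° cos 28° + sin 61° sin 28° = 0.8387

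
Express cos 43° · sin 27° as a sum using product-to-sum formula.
cos 43° sin 27° = (1/2)[sin(43°+27°) - sin(43°-27°)]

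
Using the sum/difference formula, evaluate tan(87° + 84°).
tan(87° + 84°) = (tan 87° + tan 84°)/(1 - tan 87° tan 84°) = -0.1584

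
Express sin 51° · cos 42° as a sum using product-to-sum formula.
sin 51° cos 42° = (1/2)[sin(51°+42°) + sin(51°-42°)]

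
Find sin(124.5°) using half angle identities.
sin(124.5°) = √((1 - cos 249°)/2) = 0.8241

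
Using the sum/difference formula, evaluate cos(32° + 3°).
cos(32° + 3°) = cos 32° cos 3° - sin 32° sin 3° = 0.8192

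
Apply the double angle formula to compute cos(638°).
cos(638°) = cos²319° - sin²319° = 0.1392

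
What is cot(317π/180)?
cot(317π/180) = -1.072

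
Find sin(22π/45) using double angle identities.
sin(22π/45) = 2 sin 11π/45 cos 11π/45 = 0.9994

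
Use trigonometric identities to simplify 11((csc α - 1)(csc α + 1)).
11((csc α - 1)(csc α + 1)) = 11(cot²α) (using Diff. of squares)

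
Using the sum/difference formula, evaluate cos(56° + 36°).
cos(56° + 36°) = cos 56° cos 36° - sin 56° sin 36° = -0.0349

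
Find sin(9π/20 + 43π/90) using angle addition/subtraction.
sin(9π/20 + 43π/90) = sin 9π/20 cos 43π/90 + cos 9π/20 sin 43π/90 = 0.225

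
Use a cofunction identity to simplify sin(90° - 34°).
sin(90° - 34°) = cos(34°)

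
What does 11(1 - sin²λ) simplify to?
11(1 - sin²λ) = 11(cos²λ) (using Pythagorean identity)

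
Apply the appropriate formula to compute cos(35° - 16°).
cos(35° - 16°) = cos 35° cos 16° + sin 35° sin 16° = 0.9455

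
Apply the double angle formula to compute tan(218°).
tan(218°) = 2 tan 109° / (1 - tan²109°) = 0.7813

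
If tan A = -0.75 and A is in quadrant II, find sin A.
sin A = 0.6 (using tan²A + 1 = sec²A)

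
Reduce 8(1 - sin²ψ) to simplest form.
8(1 - sin²ψ) = 8(cos²ψ) (using Pythagorean identity)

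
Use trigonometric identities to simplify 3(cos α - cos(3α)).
3(cos α - cos(3α)) = 3(2 sin(2α) sin α) (using Sum-to-product)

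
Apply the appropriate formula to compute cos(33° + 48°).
cos(33° + 48°) = cos 33° cos 48° - sin 33° sin 48° = 0.1564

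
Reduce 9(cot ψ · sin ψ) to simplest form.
9(cot ψ · sin ψ) = 9(cos ψ) (using Quotient identity)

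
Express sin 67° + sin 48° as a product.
sin 67° + sin 48° = 2 sin(57.5°) cos(9.5°)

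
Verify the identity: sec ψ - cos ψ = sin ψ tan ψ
LHS = 1/cos ψ - cos ψ = (1 - cos²ψ)/cos ψ = sin²ψ/cos ψ = sin ψ · (sin ψ/cos ψ) = sin ψ tan ψ = RHS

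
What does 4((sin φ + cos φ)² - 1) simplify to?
4((sin φ + cos φ)² - 1) = 4(sin(2φ)) (using Pythagorean + double angle)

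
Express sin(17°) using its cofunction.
sin(17°) = cos(90° - 17°) = cos(73°)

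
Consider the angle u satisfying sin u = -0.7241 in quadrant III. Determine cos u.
cos u = ±√(1 - sin²u) = -0.6897 (negative in QIII)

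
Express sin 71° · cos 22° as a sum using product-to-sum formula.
sin 71° cos 22° = (1/2)[sin(71°+22°) + sin(71°-22°)]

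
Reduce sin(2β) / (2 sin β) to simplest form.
sin(2β) / (2 sin β) = cos β (using Double angle)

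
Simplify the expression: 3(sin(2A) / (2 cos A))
3(sin(2A) / (2 cos A)) = 3(sin A) (using Double angle)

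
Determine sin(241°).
sin(241°) = -0.8746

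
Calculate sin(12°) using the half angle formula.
sin(12°) = √((1 - cos 24°)/2) = 0.2079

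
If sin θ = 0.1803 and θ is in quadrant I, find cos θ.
cos θ = 0.9836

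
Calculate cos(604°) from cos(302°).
cos(604°) = cos²302° - sin²302° = -0.4384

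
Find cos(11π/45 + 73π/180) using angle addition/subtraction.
cos(11π/45 + 73π/180) = cos 11π/45 cos 73π/180 - sin 11π/45 sin 73π/180 = -0.454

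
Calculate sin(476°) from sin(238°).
sin(476°) = 2 sin 238° cos 238° = 0.8988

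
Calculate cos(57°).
cos(57°) = 0.5446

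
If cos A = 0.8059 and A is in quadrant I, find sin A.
sin A = 0.5921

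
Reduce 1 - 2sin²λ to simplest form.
1 - 2sin²λ = cos(2λ) (using Double angle)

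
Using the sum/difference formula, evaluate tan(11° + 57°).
tan(11° + 57°) = (tan 11° + tan 57°)/(1 - tan 11° tan 57°) = 2.475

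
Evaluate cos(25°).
cos(25°) = 0.9063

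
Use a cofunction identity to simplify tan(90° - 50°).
tan(90° - 50°) = cot(50°)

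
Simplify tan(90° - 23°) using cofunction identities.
tan(90° - 23°) = cot(23°)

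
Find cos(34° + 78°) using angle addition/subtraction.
cos(34° + 78°) = cos 34° cos 78° - sin 34° sin 78° = -0.3746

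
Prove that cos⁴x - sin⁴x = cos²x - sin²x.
LHS = (cos²x - sin²x)(cos²x + sin²x) = (cos²x - sin²x) · 1 = cos²x - sin²x = RHS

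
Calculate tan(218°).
tan(218°) = 0.7813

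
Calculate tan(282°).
tan(282°) = -4.705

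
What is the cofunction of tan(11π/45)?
tan(11π/45) = cot(π/2 - 11π/45) = cot(23π/90)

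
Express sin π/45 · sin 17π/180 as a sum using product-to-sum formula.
sin π/45 sin 17π/180 = (1/2)[cos(π/45-17π/180) - cos(π/45+17π/180)]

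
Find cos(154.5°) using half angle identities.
cos(154.5°) = -√((1 + cos 309°)/2) = -0.9026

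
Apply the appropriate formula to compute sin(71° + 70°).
sin(71° + 70°) = sin 71° cos 70° + cos 71° sin 70° = 0.6293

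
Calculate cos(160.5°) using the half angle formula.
cos(160.5°) = -√((1 + cos 321°)/2) = -0.9426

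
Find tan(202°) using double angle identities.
tan(202°) = 2 tan 101° / (1 - tan²101°) = 0.404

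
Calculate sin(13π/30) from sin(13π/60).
sin(13π/30) = 2 sin 13π/60 cos 13π/60 = 0.9781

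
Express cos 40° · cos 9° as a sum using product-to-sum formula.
cos 40° cos 9° = (1/2)[cos(40°-9°) + cos(40°+9°)]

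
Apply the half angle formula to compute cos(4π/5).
cos(4π/5) = -√((1 + cos 8π/5)/2) = -0.809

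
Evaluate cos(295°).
cos(295°) = 0.4226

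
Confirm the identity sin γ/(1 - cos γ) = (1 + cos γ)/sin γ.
LHS = sin γ(1 + cos γ) / ((1 - cos γ)(1 + cos γ)) = sin γ(1 + cos γ) / (1 - cos²γ) = sin γ(1 + cos γ) / sin²γ = (1 + cos γ)/sin γ = RHS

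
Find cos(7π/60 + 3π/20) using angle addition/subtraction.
cos(7π/60 + 3π/20) = cos 7π/60 cos 3π/20 - sin 7π/60 sin 3π/20 = 0.6691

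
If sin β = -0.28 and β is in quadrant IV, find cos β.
cos β = 0.96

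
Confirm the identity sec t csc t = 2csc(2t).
RHS = 2/sin(2t) = 2/(2 sin t cos t) = 1/(sin t cos t) = (1/cos t)(1/sin t) = sec t csc t = LHS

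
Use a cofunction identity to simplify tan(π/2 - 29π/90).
tan(π/2 - 29π/90) = cot(29π/90)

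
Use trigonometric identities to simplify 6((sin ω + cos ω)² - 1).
6((sin ω + cos ω)² - 1) = 6(sin(2ω)) (using Pythagorean + double angle)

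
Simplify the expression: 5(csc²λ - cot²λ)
5(csc²λ - cot²λ) = 5 (using Pythagorean identity)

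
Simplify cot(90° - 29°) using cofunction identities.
cot(90° - 29°) = tan(29°)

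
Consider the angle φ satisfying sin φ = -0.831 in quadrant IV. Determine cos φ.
cos φ = √(1 - sin²φ) = 0.5563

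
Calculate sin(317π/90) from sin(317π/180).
sin(317π/90) = 2 sin 317π/180 cos 317π/180 = -0.9976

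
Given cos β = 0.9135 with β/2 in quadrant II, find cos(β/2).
cos(β/2) = ±√((1 + cos β)/2); negative since β/2 ∈ QII, so cos(β/2) = -0.9781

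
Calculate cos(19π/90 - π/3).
cos(19π/90 - π/3) = cos 19π/90 cos π/3 + sin 19π/90 sin π/3 = 0.9272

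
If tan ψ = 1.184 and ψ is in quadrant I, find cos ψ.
cos ψ = 0.6452 (using tan²ψ + 1 = sec²ψ)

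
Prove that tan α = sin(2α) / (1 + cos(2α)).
RHS = 2 sin α cos α / (2cos²α) = sin α/cos α = tan α = LHS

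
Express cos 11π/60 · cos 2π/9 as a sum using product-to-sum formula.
cos 11π/60 cos 2π/9 = (1/2)[cos(11π/60-2π/9) + cos(11π/60+2π/9)]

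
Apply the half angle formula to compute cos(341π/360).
cos(341π/360) = -√((1 + cos 341π/180)/2) = -0.9863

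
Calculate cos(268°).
cos(268°) = -0.0349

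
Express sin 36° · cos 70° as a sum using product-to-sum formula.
sin 36° cos 70° = (1/2)[sin(36°+70°) + sin(36°-70°)]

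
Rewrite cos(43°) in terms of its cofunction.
cos(43°) = sin(90° - 43°) = sin(47°)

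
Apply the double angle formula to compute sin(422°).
sin(422°) = 2 sin 211° cos 211° = 0.8829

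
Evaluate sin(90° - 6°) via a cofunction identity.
sin(90° - 6°) = cos(6°) = 0.9945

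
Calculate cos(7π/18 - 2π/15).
cos(7π/18 - 2π/15) = cos 7π/18 cos 2π/15 + sin 7π/18 sin 2π/15 = 0.6947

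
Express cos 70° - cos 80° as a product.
cos 70° - cos 80° = -2 sin(75°) sin(-5°)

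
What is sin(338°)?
sin(338°) = -0.3746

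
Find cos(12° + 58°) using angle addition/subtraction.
cos(12° + 58°) = cos 12° cos 58° - sin 12° sin 58° = 0.342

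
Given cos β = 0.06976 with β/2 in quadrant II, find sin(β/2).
sin(β/2) = ±√((1 - cos β)/2); positive since β/2 ∈ QII, so sin(β/2) = 0.682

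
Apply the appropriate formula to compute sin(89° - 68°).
sin(89° - 68°) = sin 89° cos 68° - cos 89° sin 68° = 0.3584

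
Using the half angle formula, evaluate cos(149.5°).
cos(149.5°) = -√((1 + cos 299°)/2) = -0.8616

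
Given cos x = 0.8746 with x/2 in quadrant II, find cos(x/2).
cos(x/2) = ±√((1 + cos x)/2); negative since x/2 ∈ QII, so cos(x/2) = -0.9681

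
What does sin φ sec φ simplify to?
sin φ sec φ = tan φ (using Reciprocal + quotient)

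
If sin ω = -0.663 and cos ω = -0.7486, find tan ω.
tan ω = sin ω / cos ω = 0.8857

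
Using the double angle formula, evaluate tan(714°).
tan(714°) = 2 tan 357° / (1 - tan²357°) = -0.1051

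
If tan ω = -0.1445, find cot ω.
cot ω = 1/tan ω = -6.92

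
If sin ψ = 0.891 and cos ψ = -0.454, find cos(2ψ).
cos(2ψ) = cos²ψ - sin²ψ = -0.5878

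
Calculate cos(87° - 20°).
cos(87° - 20°) = cos 87° cos 20° + sin 87° sin 20° = 0.3907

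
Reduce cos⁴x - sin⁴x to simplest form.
cos⁴x - sin⁴x = cos(2x) (using Factoring + double angle)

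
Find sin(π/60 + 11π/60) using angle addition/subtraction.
sin(π/60 + 11π/60) = sin π/60 cos 11π/60 + cos π/60 sin 11π/60 = 0.5878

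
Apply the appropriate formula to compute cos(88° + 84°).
cos(88° + 84°) = cos 88° cos 84° - sin 88° sin 84° = -0.9903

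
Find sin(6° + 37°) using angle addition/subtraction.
sin(6° + 37°) = sin 6° cos 37° + cos 6° sin 37° = 0.682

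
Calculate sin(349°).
sin(349°) = -0.1908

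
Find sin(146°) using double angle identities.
sin(146°) = 2 sin 73° cos 73° = 0.5592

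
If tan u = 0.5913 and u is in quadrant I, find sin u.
sin u = 0.509 (using tan²u + 1 = sec²u)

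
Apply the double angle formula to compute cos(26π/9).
cos(26π/9) = 2cos²13π/9 - 1 = -0.9397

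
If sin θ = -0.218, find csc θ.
csc θ = 1/sin θ = -4.587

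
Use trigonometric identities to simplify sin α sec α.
sin α sec α = tan α (using Reciprocal + quotient)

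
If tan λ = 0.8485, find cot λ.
cot λ = 1/tan λ = 1.179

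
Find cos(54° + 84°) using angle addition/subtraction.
cos(54° + 84°) = cos 54° cos 84° - sin 54° sin 84° = -0.7431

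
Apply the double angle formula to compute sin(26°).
sin(26°) = 2 sin 13° cos 13° = 0.4384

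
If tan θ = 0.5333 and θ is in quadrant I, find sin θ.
sin θ = 0.4706 (using tan²θ + 1 = sec²θ)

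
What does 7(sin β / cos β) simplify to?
7(sin β / cos β) = 7(tan β) (using Quotient identity)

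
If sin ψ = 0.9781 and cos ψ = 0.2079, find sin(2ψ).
sin(2ψ) = 2 sin ψ cos ψ = 0.4067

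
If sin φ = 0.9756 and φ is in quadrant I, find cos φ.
cos φ = 0.2196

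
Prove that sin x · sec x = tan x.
LHS = sin x · (1/cos x) = sin x/cos x = tan x = RHS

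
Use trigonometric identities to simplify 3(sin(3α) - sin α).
3(sin(3α) - sin α) = 3(2 cos(2α) sin α) (using Sum-to-product)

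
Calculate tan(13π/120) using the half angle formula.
tan(13π/120) = sin 13π/60 / (1 + cos 13π/60) = 0.3541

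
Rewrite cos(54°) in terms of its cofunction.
cos(54°) = sin(90° - 54°) = sin(36°)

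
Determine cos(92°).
cos(92°) = -0.0349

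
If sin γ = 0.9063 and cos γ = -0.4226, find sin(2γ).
sin(2γ) = 2 sin γ cos γ = -0.766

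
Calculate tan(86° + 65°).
tan(86° + 65°) = (tan 86° + tan 65°)/(1 - tan 86° tan 65°) = -0.5543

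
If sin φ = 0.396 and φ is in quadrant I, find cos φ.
cos φ = 0.9183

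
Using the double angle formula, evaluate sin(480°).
sin(480°) = 2 sin 240° cos 240° = √3/2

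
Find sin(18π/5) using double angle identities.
sin(18π/5) = 2 sin 9π/5 cos 9π/5 = -0.9511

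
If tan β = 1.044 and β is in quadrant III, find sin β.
sin β = -0.7222 (using tan²β + 1 = sec²β)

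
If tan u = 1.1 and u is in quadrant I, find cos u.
cos u = 0.6727 (using tan²u + 1 = sec²u)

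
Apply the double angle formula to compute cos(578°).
cos(578°) = cos²289° - sin²289° = -0.788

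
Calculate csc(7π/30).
csc(7π/30) = 1.494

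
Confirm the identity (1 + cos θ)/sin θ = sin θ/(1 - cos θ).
RHS = sin θ(1 + cos θ) / ((1 - cos θ)(1 + cos θ)) = sin θ(1 + cos θ) / (1 - cos²θ) = sin θ(1 + cos θ) / sin²θ = (1 + cos θ)/sin θ = LHS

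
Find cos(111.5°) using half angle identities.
cos(111.5°) = -√((1 + cos 223°)/2) = -0.3665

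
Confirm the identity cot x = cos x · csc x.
RHS = cos x · (1/sin x) = cos x/sin x = cot x = LHS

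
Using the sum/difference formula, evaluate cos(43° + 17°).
cos(43° + 17°) = cos 43° cos 17° - sin 43° sin 17° = 1/2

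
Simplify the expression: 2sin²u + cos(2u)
2sin²u + cos(2u) = 1 (using Double angle)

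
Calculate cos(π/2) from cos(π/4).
cos(π/2) = 1 - 2sin²π/4 = 0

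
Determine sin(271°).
sin(271°) = -0.9998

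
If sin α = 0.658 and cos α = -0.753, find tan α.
tan α = sin α / cos α = -0.8738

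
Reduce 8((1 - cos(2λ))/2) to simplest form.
8((1 - cos(2λ))/2) = 8(sin²λ) (using Power reduction)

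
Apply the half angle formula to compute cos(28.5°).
cos(28.5°) = √((1 + cos 57°)/2) = 0.8788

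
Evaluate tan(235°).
tan(235°) = 1.428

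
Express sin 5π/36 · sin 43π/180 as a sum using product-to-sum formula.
sin 5π/36 sin 43π/180 = (1/2)[cos(5π/36-43π/180) - cos(5π/36+43π/180)]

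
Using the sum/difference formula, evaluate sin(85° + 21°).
sin(85° + 21°) = sin 85° cos 21° + cos 85° sin 21° = 0.9613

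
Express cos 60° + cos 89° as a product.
cos 60° + cos 89° = 2 cos(74.5°) cos(-14.5°)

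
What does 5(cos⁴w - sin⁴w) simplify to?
5(cos⁴w - sin⁴w) = 5(cos(2w)) (using Factoring + double angle)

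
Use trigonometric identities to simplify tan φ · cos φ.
tan φ · cos φ = sin φ (using Quotient identity)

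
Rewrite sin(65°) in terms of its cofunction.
sin(65°) = cos(90° - 65°) = cos(25°)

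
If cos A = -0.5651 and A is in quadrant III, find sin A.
sin A = -0.825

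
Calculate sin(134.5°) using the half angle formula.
sin(134.5°) = √((1 - cos 269°)/2) = 0.7133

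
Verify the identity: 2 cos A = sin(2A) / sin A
RHS = 2 sin A cos A / sin A = 2 cos A = LHS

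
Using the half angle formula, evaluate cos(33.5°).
cos(33.5°) = √((1 + cos 67°)/2) = 0.8339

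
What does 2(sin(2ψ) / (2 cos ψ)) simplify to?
2(sin(2ψ) / (2 cos ψ)) = 2(sin ψ) (using Double angle)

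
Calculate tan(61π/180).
tan(61π/180) = 1.804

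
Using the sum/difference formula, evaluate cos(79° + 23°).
cos(79° + 23°) = cos 79° cos 23° - sin 79° sin 23° = -0.2079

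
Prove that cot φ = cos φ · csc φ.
RHS = cos φ · (1/sin φ) = cos φ/sin φ = cot φ = LHS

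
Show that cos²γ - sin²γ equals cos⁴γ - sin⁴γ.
RHS = (cos²γ - sin²γ)(cos²γ + sin²γ) = (cos²γ - sin²γ) · 1 = cos²γ - sin²γ = LHS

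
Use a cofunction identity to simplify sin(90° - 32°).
sin(90° - 32°) = cos(32°)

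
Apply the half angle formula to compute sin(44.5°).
sin(44.5°) = √((1 - cos 89°)/2) = 0.7009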